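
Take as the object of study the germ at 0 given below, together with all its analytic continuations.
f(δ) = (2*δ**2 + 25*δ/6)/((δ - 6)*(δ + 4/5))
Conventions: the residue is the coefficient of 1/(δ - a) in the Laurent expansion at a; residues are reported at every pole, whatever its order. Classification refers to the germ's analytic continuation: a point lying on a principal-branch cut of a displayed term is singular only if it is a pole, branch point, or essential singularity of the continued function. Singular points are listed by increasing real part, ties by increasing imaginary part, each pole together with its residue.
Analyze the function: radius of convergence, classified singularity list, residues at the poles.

Radius of convergence at 0: 4/5.
At -4/5: a pole of order 1; residue 77/255.
At 6: a pole of order 1; residue 485/34.

Denominator factor (δ + 4/5): pole of order 1 at -4/5, modulus 4/5.
Denominator factor (δ - 6): pole of order 1 at 6, modulus 6.
The radius of convergence is the smallest modulus among the singular points: 4/5.
At the order-1 pole -4/5 set g(δ) = (δ - (-4/5))*f(δ) = (2*δ**2 + 25*δ/6)/(δ - 6).
Simple pole: residue = g(a) at a = -4/5, which is 77/255.
At the order-1 pole 6 set g(δ) = (δ - (6))*f(δ) = (2*δ**2 + 25*δ/6)/(δ + 4/5).
Simple pole: residue = g(a) at a = 6, which is 485/34.
List the singular points by increasing real part (a conjugate pair: the negative imaginary part first).


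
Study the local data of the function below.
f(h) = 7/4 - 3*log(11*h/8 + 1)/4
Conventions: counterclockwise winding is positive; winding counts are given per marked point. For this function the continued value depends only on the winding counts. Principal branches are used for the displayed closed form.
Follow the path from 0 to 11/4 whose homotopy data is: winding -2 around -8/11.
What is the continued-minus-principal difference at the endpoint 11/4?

The rational part is single-valued and drops out of the difference; each branch term changes only by its own monodromy.
(-3/4)*log(1 - h/(-8/11)): each positive loop around -8/11 adds 2*pi*i to the log, so winding -2 contributes (-3/4)*(-2)*2*pi*i = (3)*pi*i.
Summing the contributions at h = 11/4 gives (3)*pi*i.

Continued minus principal equals (3)*pi*i.


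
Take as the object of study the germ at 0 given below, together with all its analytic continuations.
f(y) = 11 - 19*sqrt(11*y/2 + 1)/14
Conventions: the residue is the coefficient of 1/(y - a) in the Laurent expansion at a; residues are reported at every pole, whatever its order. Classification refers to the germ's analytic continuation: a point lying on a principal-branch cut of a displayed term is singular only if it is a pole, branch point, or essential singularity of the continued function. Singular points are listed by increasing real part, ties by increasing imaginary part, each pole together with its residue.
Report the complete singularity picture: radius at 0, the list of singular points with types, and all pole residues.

Branch term (-19/14)*sqrt(1 - y/(-2/11)): its argument vanishes at y = -2/11, a square-root branch point, modulus 2/11.
The radius of convergence is the smallest modulus among the singular points: 2/11.

Radius of convergence at 0: 2/11.
At -2/11: an algebraic (square-root) branch point.


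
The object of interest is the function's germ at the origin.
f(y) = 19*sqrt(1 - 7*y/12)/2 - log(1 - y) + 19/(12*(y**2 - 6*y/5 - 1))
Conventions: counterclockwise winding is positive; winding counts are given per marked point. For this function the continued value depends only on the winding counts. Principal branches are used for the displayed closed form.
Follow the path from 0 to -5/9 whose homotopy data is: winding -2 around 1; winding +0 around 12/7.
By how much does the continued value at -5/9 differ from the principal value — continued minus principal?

The rational part is single-valued and drops out of the difference; each branch term changes only by its own monodromy.
(19/2)*sqrt(1 - y/(12/7)): winding +0 is even, the square root returns to the same sheet, contribution 0.
(-1)*log(1 - y/(1)): each positive loop around 1 adds 2*pi*i to the log, so winding -2 contributes (-1)*(-2)*2*pi*i = (4)*pi*i.
Summing the contributions at y = -5/9 gives (4)*pi*i.

Continued minus principal equals (4)*pi*i.


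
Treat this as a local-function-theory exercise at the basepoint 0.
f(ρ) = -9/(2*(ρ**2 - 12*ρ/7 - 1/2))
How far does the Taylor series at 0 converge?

Denominator factor (ρ**2 - 12*ρ/7 - 1/2): discriminant 242/49, real irrational roots 6/7 + (11/14)*sqrt(2) and 6/7 - (11/14)*sqrt(2); poles of order 1, moduli 6/7 + (11/14)*sqrt(2) and -6/7 + (11/14)*sqrt(2).
The radius of convergence is the smallest modulus among the singular points: -6/7 + (11/14)*sqrt(2).

The radius of convergence is -6/7 + (11/14)*sqrt(2).


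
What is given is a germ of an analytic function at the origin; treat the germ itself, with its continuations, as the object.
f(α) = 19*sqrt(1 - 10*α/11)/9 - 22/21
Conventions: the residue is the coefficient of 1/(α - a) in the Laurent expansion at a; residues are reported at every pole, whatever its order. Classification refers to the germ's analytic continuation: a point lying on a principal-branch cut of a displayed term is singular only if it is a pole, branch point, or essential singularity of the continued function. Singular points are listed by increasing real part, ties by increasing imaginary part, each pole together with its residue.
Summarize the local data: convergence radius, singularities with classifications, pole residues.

Radius of convergence at 0: 11/10.
At 11/10: an algebraic (square-root) branch point.

Branch term (19/9)*sqrt(1 - α/(11/10)): its argument vanishes at α = 11/10, a square-root branch point, modulus 11/10.
The radius of convergence is the smallest modulus among the singular points: 11/10.


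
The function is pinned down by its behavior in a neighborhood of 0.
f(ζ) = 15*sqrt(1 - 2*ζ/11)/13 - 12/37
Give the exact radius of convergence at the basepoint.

Branch term (15/13)*sqrt(1 - ζ/(11/2)): its argument vanishes at ζ = 11/2, a square-root branch point, modulus 11/2.
The radius of convergence is the smallest modulus among the singular points: 11/2.

The radius of convergence is 11/2.


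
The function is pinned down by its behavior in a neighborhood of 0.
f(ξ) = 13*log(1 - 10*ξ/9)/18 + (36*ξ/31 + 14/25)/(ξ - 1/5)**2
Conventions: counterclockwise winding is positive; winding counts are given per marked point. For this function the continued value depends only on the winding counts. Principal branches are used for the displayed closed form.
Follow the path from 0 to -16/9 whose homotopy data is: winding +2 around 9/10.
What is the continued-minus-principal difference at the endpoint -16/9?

Continued minus principal equals (26/9)*pi*i.

The rational part is single-valued and drops out of the difference; each branch term changes only by its own monodromy.
(13/18)*log(1 - ξ/(9/10)): each positive loop around 9/10 adds 2*pi*i to the log, so winding +2 contributes (13/18)*(2)*2*pi*i = (26/9)*pi*i.
Summing the contributions at ξ = -16/9 gives (26/9)*pi*i.


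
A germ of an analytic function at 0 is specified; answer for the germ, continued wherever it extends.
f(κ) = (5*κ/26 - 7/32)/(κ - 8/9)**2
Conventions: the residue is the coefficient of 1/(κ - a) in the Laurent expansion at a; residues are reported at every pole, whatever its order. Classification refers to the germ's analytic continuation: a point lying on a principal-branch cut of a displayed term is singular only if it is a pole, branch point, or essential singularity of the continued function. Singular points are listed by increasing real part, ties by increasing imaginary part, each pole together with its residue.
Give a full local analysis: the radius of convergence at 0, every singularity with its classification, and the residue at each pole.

Radius of convergence at 0: 8/9.
At 8/9: a pole of order 2; residue 5/26.

Denominator factor (κ - 8/9)^2: pole of order 2 at 8/9, modulus 8/9.
The radius of convergence is the smallest modulus among the singular points: 8/9.
At the order-2 pole 8/9 set g(κ) = (κ - (8/9))^2*f(κ) = 5*κ/26 - 7/32.
Order-2 pole: residue = g'(a); g'(8/9) = 5/26, so the residue is 5/26.


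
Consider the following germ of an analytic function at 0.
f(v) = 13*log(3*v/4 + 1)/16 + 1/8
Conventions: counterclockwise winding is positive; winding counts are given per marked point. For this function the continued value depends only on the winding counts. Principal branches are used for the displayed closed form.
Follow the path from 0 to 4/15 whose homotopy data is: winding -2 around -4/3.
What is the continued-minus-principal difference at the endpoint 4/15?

Continued minus principal equals -(13/4)*pi*i.

The rational part is single-valued and drops out of the difference; each branch term changes only by its own monodromy.
(13/16)*log(1 - v/(-4/3)): each positive loop around -4/3 adds 2*pi*i to the log, so winding -2 contributes (13/16)*(-2)*2*pi*i = -(13/4)*pi*i.
Summing the contributions at v = 4/15 gives -(13/4)*pi*i.


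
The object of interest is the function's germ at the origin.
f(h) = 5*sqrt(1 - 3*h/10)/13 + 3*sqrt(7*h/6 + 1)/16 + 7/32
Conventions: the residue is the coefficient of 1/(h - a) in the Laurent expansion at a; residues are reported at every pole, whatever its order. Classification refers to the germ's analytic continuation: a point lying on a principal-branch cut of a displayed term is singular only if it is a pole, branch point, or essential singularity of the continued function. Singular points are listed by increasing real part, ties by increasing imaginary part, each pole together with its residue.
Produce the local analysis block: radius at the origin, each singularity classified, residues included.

Radius of convergence at 0: 6/7.
At -6/7: an algebraic (square-root) branch point.
At 10/3: an algebraic (square-root) branch point.

Branch term (3/16)*sqrt(1 - h/(-6/7)): its argument vanishes at h = -6/7, a square-root branch point, modulus 6/7.
Branch term (5/13)*sqrt(1 - h/(10/3)): its argument vanishes at h = 10/3, a square-root branch point, modulus 10/3.
The radius of convergence is the smallest modulus among the singular points: 6/7.
List the singular points by increasing real part (a conjugate pair: the negative imaginary part first).


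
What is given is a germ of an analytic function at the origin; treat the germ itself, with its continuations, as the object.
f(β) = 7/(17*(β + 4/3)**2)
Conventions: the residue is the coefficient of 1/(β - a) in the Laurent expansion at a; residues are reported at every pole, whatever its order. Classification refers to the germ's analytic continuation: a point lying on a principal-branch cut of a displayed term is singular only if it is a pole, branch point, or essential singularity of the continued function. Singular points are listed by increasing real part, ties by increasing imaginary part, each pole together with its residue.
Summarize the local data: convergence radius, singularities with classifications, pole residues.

Radius of convergence at 0: 4/3.
At -4/3: a pole of order 2; residue 0.

Denominator factor (β + 4/3)^2: pole of order 2 at -4/3, modulus 4/3.
The radius of convergence is the smallest modulus among the singular points: 4/3.
At the order-2 pole -4/3 set g(β) = (β - (-4/3))^2*f(β) = 7/17.
Order-2 pole: residue = g'(a); g'(-4/3) = 0, so the residue is 0.


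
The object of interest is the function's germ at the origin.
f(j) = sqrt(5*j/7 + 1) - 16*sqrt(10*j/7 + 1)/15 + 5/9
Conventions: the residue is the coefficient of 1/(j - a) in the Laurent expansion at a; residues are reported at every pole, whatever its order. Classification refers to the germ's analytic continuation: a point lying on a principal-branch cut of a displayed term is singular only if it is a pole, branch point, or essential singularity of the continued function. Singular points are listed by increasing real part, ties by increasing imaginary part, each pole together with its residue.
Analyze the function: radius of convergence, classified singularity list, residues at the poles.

Radius of convergence at 0: 7/10.
At -7/5: an algebraic (square-root) branch point.
At -7/10: an algebraic (square-root) branch point.

Branch term (1)*sqrt(1 - j/(-7/5)): its argument vanishes at j = -7/5, a square-root branch point, modulus 7/5.
Branch term (-16/15)*sqrt(1 - j/(-7/10)): its argument vanishes at j = -7/10, a square-root branch point, modulus 7/10.
The radius of convergence is the smallest modulus among the singular points: 7/10.
List the singular points by increasing real part (a conjugate pair: the negative imaginary part first).


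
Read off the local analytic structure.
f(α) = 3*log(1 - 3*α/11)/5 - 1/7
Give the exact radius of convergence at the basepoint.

Branch term (3/5)*log(1 - α/(11/3)): its argument vanishes at α = 11/3, a logarithmic branch point, modulus 11/3.
The radius of convergence is the smallest modulus among the singular points: 11/3.

The radius of convergence is 11/3.


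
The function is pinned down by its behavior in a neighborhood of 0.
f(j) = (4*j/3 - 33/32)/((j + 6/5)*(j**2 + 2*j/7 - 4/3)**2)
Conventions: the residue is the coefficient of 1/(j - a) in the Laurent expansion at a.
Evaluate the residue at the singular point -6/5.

The residue is -23207625/492032.


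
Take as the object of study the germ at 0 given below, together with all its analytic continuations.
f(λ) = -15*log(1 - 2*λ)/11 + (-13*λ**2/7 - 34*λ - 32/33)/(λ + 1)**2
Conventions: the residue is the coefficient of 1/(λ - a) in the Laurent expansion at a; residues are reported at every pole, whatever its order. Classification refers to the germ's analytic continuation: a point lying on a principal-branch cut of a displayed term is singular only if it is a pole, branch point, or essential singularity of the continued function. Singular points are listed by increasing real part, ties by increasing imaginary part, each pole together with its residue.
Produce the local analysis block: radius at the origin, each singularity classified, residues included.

Radius of convergence at 0: 1/2.
At -1: a pole of order 2; residue -212/7.
At 1/2: a logarithmic branch point.

Denominator factor (λ + 1)^2: pole of order 2 at -1, modulus 1.
Branch term (-15/11)*log(1 - λ/(1/2)): its argument vanishes at λ = 1/2, a logarithmic branch point, modulus 1/2.
The radius of convergence is the smallest modulus among the singular points: 1/2.
The branch term is analytic at -1 and contributes nothing to the residue; only the rational part matters.
At the order-2 pole -1 set g(λ) = (λ - (-1))^2*(rational part) = -13*λ**2/7 - 34*λ - 32/33.
Order-2 pole: residue = g'(a); g'(-1) = -212/7, so the residue is -212/7.
List the singular points by increasing real part (a conjugate pair: the negative imaginary part first).


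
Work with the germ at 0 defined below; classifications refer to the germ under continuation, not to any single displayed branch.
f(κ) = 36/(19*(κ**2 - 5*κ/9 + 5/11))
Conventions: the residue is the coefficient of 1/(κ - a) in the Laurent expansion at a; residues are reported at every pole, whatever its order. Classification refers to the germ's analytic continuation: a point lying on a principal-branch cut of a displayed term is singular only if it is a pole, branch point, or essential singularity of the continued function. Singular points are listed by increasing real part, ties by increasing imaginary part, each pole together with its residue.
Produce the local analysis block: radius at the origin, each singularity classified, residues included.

Radius of convergence at 0: (1/11)*sqrt(55).
At (5/18) - ((1/198)*sqrt(14795))*i: a pole of order 1; residue ((324/25555)*sqrt(14795))*i.
At (5/18) + ((1/198)*sqrt(14795))*i: a pole of order 1; residue -((324/25555)*sqrt(14795))*i.

Denominator factor (κ**2 - 5*κ/9 + 5/11): discriminant -1345/891, complex-conjugate roots (5/18) + ((1/198)*sqrt(14795))*i and (5/18) - ((1/198)*sqrt(14795))*i; poles of order 1, moduli (1/11)*sqrt(55) and (1/11)*sqrt(55).
The radius of convergence is the smallest modulus among the singular points: (1/11)*sqrt(55).
The factor κ**2 - 5*κ/9 + 5/11 splits as (κ - a)(κ - a') with a = (5/18) - ((1/198)*sqrt(14795))*i, a' = (5/18) + ((1/198)*sqrt(14795))*i. At the order-1 pole a set g(κ) = (κ - a)*f(κ) = [36/19] / (κ - a').
Simple pole: residue = g(a) at a = (5/18) - ((1/198)*sqrt(14795))*i, which is ((324/25555)*sqrt(14795))*i.
The factor κ**2 - 5*κ/9 + 5/11 splits as (κ - a)(κ - a') with a = (5/18) + ((1/198)*sqrt(14795))*i, a' = (5/18) - ((1/198)*sqrt(14795))*i. At the order-1 pole a set g(κ) = (κ - a)*f(κ) = [36/19] / (κ - a').
Simple pole: residue = g(a) at a = (5/18) + ((1/198)*sqrt(14795))*i, which is -((324/25555)*sqrt(14795))*i.
List the singular points by increasing real part (a conjugate pair: the negative imaginary part first).


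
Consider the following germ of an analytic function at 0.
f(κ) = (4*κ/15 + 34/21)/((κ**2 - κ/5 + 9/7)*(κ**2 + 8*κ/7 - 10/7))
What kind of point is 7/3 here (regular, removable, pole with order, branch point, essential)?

Denominator factors: κ**2 + 8*κ/7 - 10/7 = 421/63 at κ = 7/3; κ**2 - κ/5 + 9/7 = 1973/315 at κ = 7/3 — none vanishes.
So the germ continues analytically to 7/3.

The point is a regular point.


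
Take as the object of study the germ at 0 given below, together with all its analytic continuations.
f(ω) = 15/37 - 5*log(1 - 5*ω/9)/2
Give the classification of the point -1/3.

There is no denominator, hence no pole anywhere.
Branch term log(1 - ω/(9/5)): argument at -1/3 is 32/27, nonzero, so -1/3 is not its branch point (a point on a principal cut is still regular for the continued germ).
So the germ continues analytically to -1/3.

The point is a regular point.


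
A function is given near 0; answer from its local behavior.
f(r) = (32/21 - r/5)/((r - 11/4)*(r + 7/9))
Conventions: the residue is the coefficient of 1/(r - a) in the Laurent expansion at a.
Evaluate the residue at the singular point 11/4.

At the order-1 pole 11/4 set g(r) = (r - (11/4))*f(r) = (32/21 - r/5)/(r + 7/9).
Simple pole: residue = g(a) at a = 11/4, which is 1227/4445.

The residue is 1227/4445.


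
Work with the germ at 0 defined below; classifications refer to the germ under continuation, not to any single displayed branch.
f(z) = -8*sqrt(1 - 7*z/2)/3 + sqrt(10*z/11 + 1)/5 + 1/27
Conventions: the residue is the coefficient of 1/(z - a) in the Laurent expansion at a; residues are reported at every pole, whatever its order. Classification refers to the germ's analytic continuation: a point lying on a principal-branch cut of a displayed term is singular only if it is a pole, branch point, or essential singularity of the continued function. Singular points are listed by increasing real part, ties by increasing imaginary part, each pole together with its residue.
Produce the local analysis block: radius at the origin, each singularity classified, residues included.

Branch term (-8/3)*sqrt(1 - z/(2/7)): its argument vanishes at z = 2/7, a square-root branch point, modulus 2/7.
Branch term (1/5)*sqrt(1 - z/(-11/10)): its argument vanishes at z = -11/10, a square-root branch point, modulus 11/10.
The radius of convergence is the smallest modulus among the singular points: 2/7.
List the singular points by increasing real part (a conjugate pair: the negative imaginary part first).

Radius of convergence at 0: 2/7.
At -11/10: an algebraic (square-root) branch point.
At 2/7: an algebraic (square-root) branch point.


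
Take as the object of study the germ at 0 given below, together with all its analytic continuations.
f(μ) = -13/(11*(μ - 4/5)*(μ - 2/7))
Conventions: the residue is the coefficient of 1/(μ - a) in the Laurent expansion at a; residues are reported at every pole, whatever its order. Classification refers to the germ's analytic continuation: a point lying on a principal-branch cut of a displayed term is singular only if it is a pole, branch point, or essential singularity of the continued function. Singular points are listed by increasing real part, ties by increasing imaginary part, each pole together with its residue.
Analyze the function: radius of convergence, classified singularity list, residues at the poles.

Denominator factor (μ - 4/5): pole of order 1 at 4/5, modulus 4/5.
Denominator factor (μ - 2/7): pole of order 1 at 2/7, modulus 2/7.
The radius of convergence is the smallest modulus among the singular points: 2/7.
At the order-1 pole 2/7 set g(μ) = (μ - (2/7))*f(μ) = -13/(11*(μ - 4/5)).
Simple pole: residue = g(a) at a = 2/7, which is 455/198.
At the order-1 pole 4/5 set g(μ) = (μ - (4/5))*f(μ) = -13/(11*(μ - 2/7)).
Simple pole: residue = g(a) at a = 4/5, which is -455/198.
List the singular points by increasing real part (a conjugate pair: the negative imaginary part first).

Radius of convergence at 0: 2/7.
At 2/7: a pole of order 1; residue 455/198.
At 4/5: a pole of order 1; residue -455/198.


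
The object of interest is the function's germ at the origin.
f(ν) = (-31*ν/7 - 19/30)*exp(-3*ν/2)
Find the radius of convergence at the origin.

The radius of convergence is infinite.

The factor exp(-3*ν/2) is entire and contributes no finite singular point.
The polynomial part has no poles.
No finite singular points: the Taylor series at 0 converges everywhere.


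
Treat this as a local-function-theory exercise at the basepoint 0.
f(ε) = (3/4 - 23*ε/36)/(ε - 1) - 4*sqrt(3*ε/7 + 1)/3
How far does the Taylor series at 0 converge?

The radius of convergence is 1.

Denominator factor (ε - 1): pole of order 1 at 1, modulus 1.
Branch term (-4/3)*sqrt(1 - ε/(-7/3)): its argument vanishes at ε = -7/3, a square-root branch point, modulus 7/3.
The radius of convergence is the smallest modulus among the singular points: 1.


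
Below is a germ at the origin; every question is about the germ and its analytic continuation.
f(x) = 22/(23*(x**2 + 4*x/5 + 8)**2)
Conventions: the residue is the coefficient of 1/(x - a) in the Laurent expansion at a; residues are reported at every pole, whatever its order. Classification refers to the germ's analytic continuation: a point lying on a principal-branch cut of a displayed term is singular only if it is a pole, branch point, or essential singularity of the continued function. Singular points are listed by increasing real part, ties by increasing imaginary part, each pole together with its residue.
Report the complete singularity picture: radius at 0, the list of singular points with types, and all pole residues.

Denominator factor (x**2 + 4*x/5 + 8)^2: discriminant -784/25, complex-conjugate roots (-2/5) + (14/5)*i and (-2/5) - (14/5)*i; poles of order 2, moduli (2)*sqrt(2) and (2)*sqrt(2).
The radius of convergence is the smallest modulus among the singular points: (2)*sqrt(2).
The factor x**2 + 4*x/5 + 8 splits as (x - a)(x - a') with a = (-2/5) - (14/5)*i, a' = (-2/5) + (14/5)*i. At the order-2 pole a set g(x) = (x - a)^2*f(x) = [22/23] / (x - a')^2.
Order-2 pole: residue = g'(a); g'((-2/5) - (14/5)*i) = (1375/126224)*i, so the residue is (1375/126224)*i.
The factor x**2 + 4*x/5 + 8 splits as (x - a)(x - a') with a = (-2/5) + (14/5)*i, a' = (-2/5) - (14/5)*i. At the order-2 pole a set g(x) = (x - a)^2*f(x) = [22/23] / (x - a')^2.
Order-2 pole: residue = g'(a); g'((-2/5) + (14/5)*i) = -(1375/126224)*i, so the residue is -(1375/126224)*i.
List the singular points by increasing real part (a conjugate pair: the negative imaginary part first).

Radius of convergence at 0: (2)*sqrt(2).
At (-2/5) - (14/5)*i: a pole of order 2; residue (1375/126224)*i.
At (-2/5) + (14/5)*i: a pole of order 2; residue -(1375/126224)*i.


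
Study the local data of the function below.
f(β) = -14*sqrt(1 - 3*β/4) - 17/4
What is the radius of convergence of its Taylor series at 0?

The radius of convergence is 4/3.

Branch term (-14)*sqrt(1 - β/(4/3)): its argument vanishes at β = 4/3, a square-root branch point, modulus 4/3.
The radius of convergence is the smallest modulus among the singular points: 4/3.


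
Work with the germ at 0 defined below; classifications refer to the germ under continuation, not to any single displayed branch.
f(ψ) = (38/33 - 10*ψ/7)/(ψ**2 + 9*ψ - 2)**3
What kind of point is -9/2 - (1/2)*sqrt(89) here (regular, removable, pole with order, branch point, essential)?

The point is a pole of order 3.

The denominator factor ψ**2 + 9*ψ - 2 vanishes at -9/2 - (1/2)*sqrt(89) and appears to the power 3; the numerator there equals 1751/231 + (5/7)*sqrt(89), nonzero, and no other factor vanishes.
Hence a pole whose order is the multiplicity, 3.


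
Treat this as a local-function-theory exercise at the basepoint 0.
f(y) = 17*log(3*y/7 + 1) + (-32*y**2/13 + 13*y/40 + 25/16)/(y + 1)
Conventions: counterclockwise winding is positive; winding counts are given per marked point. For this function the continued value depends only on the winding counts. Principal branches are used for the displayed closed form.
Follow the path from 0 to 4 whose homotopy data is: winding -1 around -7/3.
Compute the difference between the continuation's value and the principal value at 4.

The rational part is single-valued and drops out of the difference; each branch term changes only by its own monodromy.
(17)*log(1 - y/(-7/3)): each positive loop around -7/3 adds 2*pi*i to the log, so winding -1 contributes (17)*(-1)*2*pi*i = -(34)*pi*i.
Summing the contributions at y = 4 gives -(34)*pi*i.

Continued minus principal equals -(34)*pi*i.


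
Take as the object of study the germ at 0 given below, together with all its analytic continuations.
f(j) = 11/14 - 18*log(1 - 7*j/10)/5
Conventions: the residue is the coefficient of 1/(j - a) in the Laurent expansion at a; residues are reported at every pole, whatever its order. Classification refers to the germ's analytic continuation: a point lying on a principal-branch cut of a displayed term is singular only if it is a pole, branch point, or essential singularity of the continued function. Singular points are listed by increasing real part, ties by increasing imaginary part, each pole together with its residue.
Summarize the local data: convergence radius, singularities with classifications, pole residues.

Radius of convergence at 0: 10/7.
At 10/7: a logarithmic branch point.

Branch term (-18/5)*log(1 - j/(10/7)): its argument vanishes at j = 10/7, a logarithmic branch point, modulus 10/7.
The radius of convergence is the smallest modulus among the singular points: 10/7.


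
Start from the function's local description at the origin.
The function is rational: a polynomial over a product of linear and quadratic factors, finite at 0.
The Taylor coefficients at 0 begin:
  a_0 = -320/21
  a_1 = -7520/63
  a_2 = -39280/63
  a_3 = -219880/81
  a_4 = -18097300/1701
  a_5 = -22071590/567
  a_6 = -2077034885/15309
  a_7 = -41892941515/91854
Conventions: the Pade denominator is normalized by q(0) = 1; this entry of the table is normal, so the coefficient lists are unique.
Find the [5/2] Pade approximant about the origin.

The Pade approximant has numerator coefficients [-320/21, -5314182400/187337913, -9235456000/187337913, -14448640000/187337913, -18841600000/187337913, -16384000000/187337913]; denominator coefficients [1, -319639171/53525118, 730403342/80287677].

Taylor coefficients needed (read off): a_0 = -320/21, a_1 = -7520/63, a_2 = -39280/63, a_3 = -219880/81, a_4 = -18097300/1701, a_5 = -22071590/567, a_6 = -2077034885/15309, a_7 = -41892941515/91854.
Write the denominator as Q(j) = 1 + q1*j + q2*j^2. Requiring Q*f - P = O(j^8) with deg P <= 5 kills the coefficients of j^6..j^7 in Q*f:
  j^6: a_6 + q1*a_5 + q2*a_4 = 0, i.e. -2077034885/15309 + (-22071590/567)*q1 + (-18097300/1701)*q2 = 0.
  j^7: a_7 + q1*a_6 + q2*a_5 = 0, i.e. -41892941515/91854 + (-2077034885/15309)*q1 + (-22071590/567)*q2 = 0.
Solving this linear system: q1 = -319639171/53525118, q2 = 730403342/80287677.
The numerator is Q*f truncated at degree 5: P0 = a_0 = -320/21; P1 = a_1 + q1*a_0 = -5314182400/187337913; P2 = a_2 + q1*a_1 + q2*a_0 = -9235456000/187337913; P3 = a_3 + q1*a_2 + q2*a_1 = -14448640000/187337913; P4 = a_4 + q1*a_3 + q2*a_2 = -18841600000/187337913; P5 = a_5 + q1*a_4 + q2*a_3 = -16384000000/187337913.


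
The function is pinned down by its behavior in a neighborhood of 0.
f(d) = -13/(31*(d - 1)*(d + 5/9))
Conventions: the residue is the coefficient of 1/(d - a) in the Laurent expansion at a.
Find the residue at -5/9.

The residue is 117/434.

At the order-1 pole -5/9 set g(d) = (d - (-5/9))*f(d) = -13/(31*(d - 1)).
Simple pole: residue = g(a) at a = -5/9, which is 117/434.


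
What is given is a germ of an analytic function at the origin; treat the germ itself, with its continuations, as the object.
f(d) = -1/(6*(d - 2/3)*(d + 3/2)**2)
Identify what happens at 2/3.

The denominator factor d - 2/3 vanishes at 2/3 and appears to the power 1; the numerator there equals -1/6, nonzero, and no other factor vanishes.
Hence a pole whose order is the multiplicity, 1.

The point is a pole of order 1.


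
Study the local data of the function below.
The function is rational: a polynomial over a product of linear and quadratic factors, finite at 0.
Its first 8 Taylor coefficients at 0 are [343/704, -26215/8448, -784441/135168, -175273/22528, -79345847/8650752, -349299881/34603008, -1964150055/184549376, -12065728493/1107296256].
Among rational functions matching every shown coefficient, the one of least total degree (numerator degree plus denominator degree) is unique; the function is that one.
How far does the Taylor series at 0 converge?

No rational of total degree below 3 reproduces all 8 coefficients; solving the [1/2] Pade equations on them gives f(r) = (7/11 - 31*r/6)/(r - 8/7)**2, whose expansion matches every shown term.
Denominator factor (r - 8/7)^2: pole of order 2 at 8/7, modulus 8/7.
The radius of convergence is the smallest modulus among the singular points: 8/7.

The radius of convergence is 8/7.


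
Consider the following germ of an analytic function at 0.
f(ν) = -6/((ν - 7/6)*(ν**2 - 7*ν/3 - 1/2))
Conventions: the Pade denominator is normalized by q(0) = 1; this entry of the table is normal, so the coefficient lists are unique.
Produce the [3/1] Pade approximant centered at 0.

The Pade approximant has numerator coefficients [-72/7, -280584/21619, -1857168/151333, -291600/21619]; denominator coefficients [1, 2302379/453999].

Taylor coefficients needed (expand at 0): a_0 = -72/7, a_1 = 1920/49, a_2 = -72368/343, a_3 = 7609888/7203, a_4 = -810437408/151263.
Write the denominator as Q(ν) = 1 + q1*ν. Requiring Q*f - P = O(ν^5) with deg P <= 3 kills the coefficients of ν^4..ν^4 in Q*f:
  ν^4: a_4 + q1*a_3 = 0, i.e. -810437408/151263 + (7609888/7203)*q1 = 0.
Solving this linear system: q1 = 2302379/453999.
The numerator is Q*f truncated at degree 3: P0 = a_0 = -72/7; P1 = a_1 + q1*a_0 = -280584/21619; P2 = a_2 + q1*a_1 = -1857168/151333; P3 = a_3 + q1*a_2 = -291600/21619.


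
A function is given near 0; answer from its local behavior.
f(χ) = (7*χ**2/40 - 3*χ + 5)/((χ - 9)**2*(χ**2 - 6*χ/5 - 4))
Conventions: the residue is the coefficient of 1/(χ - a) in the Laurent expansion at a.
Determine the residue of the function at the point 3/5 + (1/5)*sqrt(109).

The residue is -14139/876488 + (48633/95537192)*sqrt(109).

The factor χ**2 - 6*χ/5 - 4 splits as (χ - a)(χ - a') with a = 3/5 + (1/5)*sqrt(109), a' = 3/5 - (1/5)*sqrt(109). At the order-1 pole a set g(χ) = (χ - a)*f(χ) = [(7*χ**2/40 - 3*χ + 5)/(χ - 9)**2] / (χ - a').
Simple pole: residue = g(a) at a = 3/5 + (1/5)*sqrt(109), which is -14139/876488 + (48633/95537192)*sqrt(109).


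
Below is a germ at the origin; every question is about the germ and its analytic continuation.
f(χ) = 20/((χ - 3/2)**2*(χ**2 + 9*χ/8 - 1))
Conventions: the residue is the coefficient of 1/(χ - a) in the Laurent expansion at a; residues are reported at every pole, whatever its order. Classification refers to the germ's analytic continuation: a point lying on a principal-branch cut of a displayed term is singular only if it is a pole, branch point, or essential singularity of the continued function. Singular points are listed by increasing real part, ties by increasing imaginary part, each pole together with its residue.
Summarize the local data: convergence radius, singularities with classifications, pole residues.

Denominator factor (χ**2 + 9*χ/8 - 1): discriminant 337/64, real irrational roots -9/16 + (1/16)*sqrt(337) and -9/16 - (1/16)*sqrt(337); poles of order 1, moduli -9/16 + (1/16)*sqrt(337) and 9/16 + (1/16)*sqrt(337).
Denominator factor (χ - 3/2)^2: pole of order 2 at 3/2, modulus 3/2.
The radius of convergence is the smallest modulus among the singular points: -9/16 + (1/16)*sqrt(337).
The factor χ**2 + 9*χ/8 - 1 splits as (χ - a)(χ - a') with a = -9/16 - (1/16)*sqrt(337), a' = -9/16 + (1/16)*sqrt(337). At the order-1 pole a set g(χ) = (χ - a)*f(χ) = [20/(χ - 3/2)**2] / (χ - a').
Simple pole: residue = g(a) at a = -9/16 - (1/16)*sqrt(337), which is 10560/2209 - (228160/744433)*sqrt(337).
The factor χ**2 + 9*χ/8 - 1 splits as (χ - a)(χ - a') with a = -9/16 + (1/16)*sqrt(337), a' = -9/16 - (1/16)*sqrt(337). At the order-1 pole a set g(χ) = (χ - a)*f(χ) = [20/(χ - 3/2)**2] / (χ - a').
Simple pole: residue = g(a) at a = -9/16 + (1/16)*sqrt(337), which is 10560/2209 + (228160/744433)*sqrt(337).
At the order-2 pole 3/2 set g(χ) = (χ - (3/2))^2*f(χ) = 20/(χ**2 + 9*χ/8 - 1).
Order-2 pole: residue = g'(a); g'(3/2) = -21120/2209, so the residue is -21120/2209.
List the singular points by increasing real part (a conjugate pair: the negative imaginary part first).

Radius of convergence at 0: -9/16 + (1/16)*sqrt(337).
At -9/16 - (1/16)*sqrt(337): a pole of order 1; residue 10560/2209 - (228160/744433)*sqrt(337).
At -9/16 + (1/16)*sqrt(337): a pole of order 1; residue 10560/2209 + (228160/744433)*sqrt(337).
At 3/2: a pole of order 2; residue -21120/2209.


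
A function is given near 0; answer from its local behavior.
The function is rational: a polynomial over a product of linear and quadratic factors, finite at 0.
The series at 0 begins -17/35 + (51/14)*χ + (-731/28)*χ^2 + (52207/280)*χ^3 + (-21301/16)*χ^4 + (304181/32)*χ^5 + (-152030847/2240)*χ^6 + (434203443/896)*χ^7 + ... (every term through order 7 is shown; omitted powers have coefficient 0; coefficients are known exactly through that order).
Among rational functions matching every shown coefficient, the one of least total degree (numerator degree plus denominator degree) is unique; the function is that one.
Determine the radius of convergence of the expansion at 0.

The radius of convergence is -7/2 + (1/2)*sqrt(53).

No rational of total degree below 3 reproduces all 8 coefficients; solving the [0/3] Pade equations on them gives f(χ) = 34/(35*(χ + 2)*(χ**2 - 7*χ - 1)), whose expansion matches every shown term.
Denominator factor (χ + 2): pole of order 1 at -2, modulus 2.
Denominator factor (χ**2 - 7*χ - 1): discriminant 53, real irrational roots 7/2 + (1/2)*sqrt(53) and 7/2 - (1/2)*sqrt(53); poles of order 1, moduli 7/2 + (1/2)*sqrt(53) and -7/2 + (1/2)*sqrt(53).
The radius of convergence is the smallest modulus among the singular points: -7/2 + (1/2)*sqrt(53).


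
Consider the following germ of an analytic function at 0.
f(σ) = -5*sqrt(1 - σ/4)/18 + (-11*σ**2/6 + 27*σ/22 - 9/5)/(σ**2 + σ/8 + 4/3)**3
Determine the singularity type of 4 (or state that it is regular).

The point is an algebraic (square-root) branch point.

The term (-5/18)*sqrt(1 - σ/(4)) has argument 1 - 4/(4) = 0 at 4: a square-root (algebraic, two-sheeted) branch point; the remaining terms are analytic or single-valued there.


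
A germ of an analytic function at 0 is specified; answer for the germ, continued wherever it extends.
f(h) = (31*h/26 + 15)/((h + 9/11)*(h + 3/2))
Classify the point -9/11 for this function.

The denominator factor h + 9/11 vanishes at -9/11 and appears to the power 1; the numerator there equals 4011/286, nonzero, and no other factor vanishes.
Hence a pole whose order is the multiplicity, 1.

The point is a pole of order 1.


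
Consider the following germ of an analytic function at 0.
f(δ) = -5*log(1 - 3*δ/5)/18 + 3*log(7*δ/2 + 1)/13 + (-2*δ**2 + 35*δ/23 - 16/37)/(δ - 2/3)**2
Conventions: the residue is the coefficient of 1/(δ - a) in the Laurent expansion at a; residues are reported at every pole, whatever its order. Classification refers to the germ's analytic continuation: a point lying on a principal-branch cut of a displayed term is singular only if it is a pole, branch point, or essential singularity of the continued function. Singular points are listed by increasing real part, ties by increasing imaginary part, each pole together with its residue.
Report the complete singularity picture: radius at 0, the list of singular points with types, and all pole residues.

Denominator factor (δ - 2/3)^2: pole of order 2 at 2/3, modulus 2/3.
Branch term (3/13)*log(1 - δ/(-2/7)): its argument vanishes at δ = -2/7, a logarithmic branch point, modulus 2/7.
Branch term (-5/18)*log(1 - δ/(5/3)): its argument vanishes at δ = 5/3, a logarithmic branch point, modulus 5/3.
The radius of convergence is the smallest modulus among the singular points: 2/7.
The branch terms are analytic at 2/3 and contribute nothing to the residue; only the rational part matters.
At the order-2 pole 2/3 set g(δ) = (δ - (2/3))^2*(rational part) = -2*δ**2 + 35*δ/23 - 16/37.
Order-2 pole: residue = g'(a); g'(2/3) = -79/69, so the residue is -79/69.
List the singular points by increasing real part (a conjugate pair: the negative imaginary part first).

Radius of convergence at 0: 2/7.
At -2/7: a logarithmic branch point.
At 2/3: a pole of order 2; residue -79/69.
At 5/3: a logarithmic branch point.


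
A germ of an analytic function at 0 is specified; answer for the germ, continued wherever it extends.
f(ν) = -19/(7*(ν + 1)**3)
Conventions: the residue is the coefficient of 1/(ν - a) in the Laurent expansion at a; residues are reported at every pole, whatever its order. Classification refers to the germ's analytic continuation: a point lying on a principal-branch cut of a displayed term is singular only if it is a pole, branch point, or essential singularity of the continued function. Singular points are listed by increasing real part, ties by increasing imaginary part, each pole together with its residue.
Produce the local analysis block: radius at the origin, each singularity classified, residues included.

Radius of convergence at 0: 1.
At -1: a pole of order 3; residue 0.

Denominator factor (ν + 1)^3: pole of order 3 at -1, modulus 1.
The radius of convergence is the smallest modulus among the singular points: 1.
At the order-3 pole -1 set g(ν) = (ν - (-1))^3*f(ν) = -19/7.
Order-3 pole: residue = g''(a)/2; g''(-1) = 0, so the residue is 0.


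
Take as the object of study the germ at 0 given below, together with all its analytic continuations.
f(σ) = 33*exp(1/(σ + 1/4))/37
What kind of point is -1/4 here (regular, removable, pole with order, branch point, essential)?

The exponent 1/(σ - (-1/4)) has a pole at -1/4, so exp(1/(σ - (-1/4))) takes every nonzero value near it: an essential singularity (not a pole of any order).

The point is an essential singularity.


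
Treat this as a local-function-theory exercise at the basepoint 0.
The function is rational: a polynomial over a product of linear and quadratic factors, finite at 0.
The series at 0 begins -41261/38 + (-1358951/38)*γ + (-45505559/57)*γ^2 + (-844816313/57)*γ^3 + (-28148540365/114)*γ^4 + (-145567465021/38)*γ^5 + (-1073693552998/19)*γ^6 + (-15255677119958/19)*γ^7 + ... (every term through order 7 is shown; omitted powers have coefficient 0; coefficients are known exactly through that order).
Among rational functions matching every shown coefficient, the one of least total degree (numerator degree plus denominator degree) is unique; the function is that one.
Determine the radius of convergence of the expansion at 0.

The radius of convergence is 1/11.

No rational of total degree below 6 reproduces all 8 coefficients; solving the [2/4] Pade equations on them gives f(γ) = (-28*γ**2/3 + 33*γ/38 - 31/38)/((γ - 1)*(γ - 1/11)**3), whose expansion matches every shown term.
Denominator factor (γ - 1): pole of order 1 at 1, modulus 1.
Denominator factor (γ - 1/11)^3: pole of order 3 at 1/11, modulus 1/11.
The radius of convergence is the smallest modulus among the singular points: 1/11.
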